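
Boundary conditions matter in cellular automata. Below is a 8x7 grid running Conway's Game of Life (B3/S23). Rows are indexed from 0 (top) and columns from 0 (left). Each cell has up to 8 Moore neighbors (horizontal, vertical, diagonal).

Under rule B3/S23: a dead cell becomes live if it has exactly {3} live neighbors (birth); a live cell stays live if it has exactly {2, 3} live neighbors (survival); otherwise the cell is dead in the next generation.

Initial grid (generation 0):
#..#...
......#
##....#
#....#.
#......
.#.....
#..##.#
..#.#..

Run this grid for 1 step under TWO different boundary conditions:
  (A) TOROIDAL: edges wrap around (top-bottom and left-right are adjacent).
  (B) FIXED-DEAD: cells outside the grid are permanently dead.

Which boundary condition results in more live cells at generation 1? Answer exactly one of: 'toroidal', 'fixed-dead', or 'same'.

Answer: toroidal

Derivation:
Under TOROIDAL boundary, generation 1:
...#...
.#....#
.#...#.
.......
##....#
.#....#
######.
###.###
Population = 22

Under FIXED-DEAD boundary, generation 1:
.......
##.....
##...##
#......
##.....
##.....
.#####.
....##.
Population = 18

Comparison: toroidal=22, fixed-dead=18 -> toroidal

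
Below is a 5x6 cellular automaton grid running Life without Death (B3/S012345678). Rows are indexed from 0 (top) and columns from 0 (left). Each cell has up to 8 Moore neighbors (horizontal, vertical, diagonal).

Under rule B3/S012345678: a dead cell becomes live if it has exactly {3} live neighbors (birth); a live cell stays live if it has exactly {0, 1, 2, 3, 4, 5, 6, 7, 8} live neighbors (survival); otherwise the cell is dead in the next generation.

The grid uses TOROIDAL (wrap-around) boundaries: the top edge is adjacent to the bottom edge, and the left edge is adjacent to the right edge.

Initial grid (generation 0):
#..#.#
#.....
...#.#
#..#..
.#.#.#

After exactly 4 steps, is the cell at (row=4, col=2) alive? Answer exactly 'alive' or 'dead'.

Simulating step by step:
Generation 0 (given above): 11 live cells
Generation 1: 16 live cells
####.#
#.....
#..###
#..#.#
.#.#.#
Generation 2: 18 live cells
####.#
#.....
##.###
##.#.#
.#.#.#
Generation 3: 18 live cells
####.#
#.....
##.###
##.#.#
.#.#.#
Generation 4: 18 live cells
####.#
#.....
##.###
##.#.#
.#.#.#

Cell (4,2) at generation 4: 0 -> dead

Answer: dead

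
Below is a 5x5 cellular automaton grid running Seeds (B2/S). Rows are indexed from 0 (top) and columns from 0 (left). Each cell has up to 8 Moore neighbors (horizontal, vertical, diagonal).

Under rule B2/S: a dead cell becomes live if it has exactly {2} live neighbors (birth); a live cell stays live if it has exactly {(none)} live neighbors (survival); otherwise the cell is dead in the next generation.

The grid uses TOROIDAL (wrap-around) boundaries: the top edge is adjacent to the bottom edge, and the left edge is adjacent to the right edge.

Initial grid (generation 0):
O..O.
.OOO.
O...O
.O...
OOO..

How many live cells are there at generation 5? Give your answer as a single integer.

Simulating step by step:
Generation 0 (given above): 11 live cells
Generation 1: 2 live cells
.....
.....
.....
...O.
...O.
Generation 2: 4 live cells
.....
.....
.....
..O.O
..O.O
Generation 3: 6 live cells
...O.
.....
...O.
OO...
OO...
Generation 4: 11 live cells
OOO.O
..OOO
OOO.O
.....
.....
Generation 5: 6 live cells
.....
.....
.....
..OOO
..OOO
Population at generation 5: 6

Answer: 6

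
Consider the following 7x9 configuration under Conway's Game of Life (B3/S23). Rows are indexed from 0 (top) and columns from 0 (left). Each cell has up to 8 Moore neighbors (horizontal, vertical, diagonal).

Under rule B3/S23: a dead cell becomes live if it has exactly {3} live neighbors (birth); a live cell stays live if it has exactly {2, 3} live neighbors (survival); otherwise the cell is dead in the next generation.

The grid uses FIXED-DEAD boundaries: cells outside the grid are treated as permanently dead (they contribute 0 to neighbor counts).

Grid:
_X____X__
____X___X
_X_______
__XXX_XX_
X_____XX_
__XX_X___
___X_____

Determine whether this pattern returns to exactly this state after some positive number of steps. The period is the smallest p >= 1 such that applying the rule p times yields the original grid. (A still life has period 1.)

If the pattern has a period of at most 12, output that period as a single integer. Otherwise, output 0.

Answer: 0

Derivation:
Simulating and comparing each generation to the original:
Gen 0 (original, given above): 17 live cells
Gen 1: 19 live cells, differs from original
Gen 2: 18 live cells, differs from original
Gen 3: 27 live cells, differs from original
Gen 4: 16 live cells, differs from original
Gen 5: 13 live cells, differs from original
Gen 6: 15 live cells, differs from original
Gen 7: 10 live cells, differs from original
Gen 8: 8 live cells, differs from original
Gen 9: 7 live cells, differs from original
Gen 10: 7 live cells, differs from original
Gen 11: 7 live cells, differs from original
Gen 12: 9 live cells, differs from original
No period found within 12 steps.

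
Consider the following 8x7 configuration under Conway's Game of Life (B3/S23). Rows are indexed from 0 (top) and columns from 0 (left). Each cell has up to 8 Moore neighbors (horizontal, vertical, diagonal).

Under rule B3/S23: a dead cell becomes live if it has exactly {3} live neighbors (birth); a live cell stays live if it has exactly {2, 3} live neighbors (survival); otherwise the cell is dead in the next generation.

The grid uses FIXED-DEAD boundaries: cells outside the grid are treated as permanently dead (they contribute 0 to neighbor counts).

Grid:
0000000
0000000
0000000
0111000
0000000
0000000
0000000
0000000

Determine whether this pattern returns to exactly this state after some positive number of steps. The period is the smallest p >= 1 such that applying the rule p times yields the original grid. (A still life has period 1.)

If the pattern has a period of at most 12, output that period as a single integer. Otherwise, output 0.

Simulating and comparing each generation to the original:
Gen 0 (original, given above): 3 live cells
Gen 1: 3 live cells, differs from original
Gen 2: 3 live cells, MATCHES original -> period = 2

Answer: 2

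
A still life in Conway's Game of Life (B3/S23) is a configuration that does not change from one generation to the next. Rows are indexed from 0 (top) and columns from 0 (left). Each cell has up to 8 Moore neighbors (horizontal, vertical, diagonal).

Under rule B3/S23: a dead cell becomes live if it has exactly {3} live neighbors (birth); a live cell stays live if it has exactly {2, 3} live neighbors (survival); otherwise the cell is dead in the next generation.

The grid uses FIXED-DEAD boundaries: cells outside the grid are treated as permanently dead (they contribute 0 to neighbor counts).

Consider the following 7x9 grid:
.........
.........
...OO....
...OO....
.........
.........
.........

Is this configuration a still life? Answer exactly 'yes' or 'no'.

Compute generation 1 and compare to generation 0 (given above):
Generation 1:
.........
.........
...OO....
...OO....
.........
.........
.........
The grids are IDENTICAL -> still life.

Answer: yes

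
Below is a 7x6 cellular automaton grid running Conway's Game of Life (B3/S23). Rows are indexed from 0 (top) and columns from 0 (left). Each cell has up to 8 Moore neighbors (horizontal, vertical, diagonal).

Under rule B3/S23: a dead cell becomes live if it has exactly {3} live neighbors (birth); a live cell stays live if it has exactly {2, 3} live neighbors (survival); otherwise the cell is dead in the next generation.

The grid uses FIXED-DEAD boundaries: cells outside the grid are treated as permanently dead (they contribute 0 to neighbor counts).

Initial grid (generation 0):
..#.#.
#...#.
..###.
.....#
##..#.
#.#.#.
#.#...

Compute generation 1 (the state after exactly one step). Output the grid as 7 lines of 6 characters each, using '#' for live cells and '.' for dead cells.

Simulating step by step:
Generation 0 (given above): 16 live cells
Generation 1: 19 live cells
(generation 1 grid is the final answer)

Answer: ...#..
.##.##
...###
.##..#
##.###
#.#...
...#..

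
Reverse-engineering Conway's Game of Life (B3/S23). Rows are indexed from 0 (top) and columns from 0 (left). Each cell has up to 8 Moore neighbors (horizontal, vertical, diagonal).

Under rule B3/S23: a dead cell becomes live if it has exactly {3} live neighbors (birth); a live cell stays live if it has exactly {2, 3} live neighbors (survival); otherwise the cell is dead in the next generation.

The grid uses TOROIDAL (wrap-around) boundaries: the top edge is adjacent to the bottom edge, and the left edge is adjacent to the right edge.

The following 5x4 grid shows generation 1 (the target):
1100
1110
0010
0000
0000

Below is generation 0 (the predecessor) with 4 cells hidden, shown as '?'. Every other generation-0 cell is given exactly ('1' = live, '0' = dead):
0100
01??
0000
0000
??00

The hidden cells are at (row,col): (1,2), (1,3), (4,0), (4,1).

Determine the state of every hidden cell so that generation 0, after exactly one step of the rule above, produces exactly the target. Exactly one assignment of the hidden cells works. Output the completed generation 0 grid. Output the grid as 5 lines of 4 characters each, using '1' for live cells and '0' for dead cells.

Answer: 0100
0111
0000
0000
0000

Derivation:
Hidden generation-0 cells (in order): (1,2), (1,3), (4,0), (4,1).
A hidden cell only influences target cells in its own 3x3 neighborhood. Try each of the 2^4 = 16 assignments, step the completed generation 0 forward once under B3/S23, and compare with the target:
  (1,2)=0 (1,3)=0 (4,0)=0 (4,1)=0 -> step gives (0,0)='0' but target has '1' -> reject
  (1,2)=0 (1,3)=0 (4,0)=0 (4,1)=1 -> step gives (0,2)='1' but target has '0' -> reject
  (1,2)=0 (1,3)=0 (4,0)=1 (4,1)=0 -> step gives (1,0)='0' but target has '1' -> reject
  (1,2)=0 (1,3)=0 (4,0)=1 (4,1)=1 -> step gives (0,0)='0' but target has '1' -> reject
  (1,2)=0 (1,3)=1 (4,0)=0 (4,1)=0 -> step gives (0,1)='0' but target has '1' -> reject
  (1,2)=0 (1,3)=1 (4,0)=0 (4,1)=1 -> step gives (0,0)='0' but target has '1' -> reject
  (1,2)=0 (1,3)=1 (4,0)=1 (4,1)=0 -> step gives (0,0)='0' but target has '1' -> reject
  (1,2)=0 (1,3)=1 (4,0)=1 (4,1)=1 -> step gives (0,0)='0' but target has '1' -> reject
  (1,2)=1 (1,3)=0 (4,0)=0 (4,1)=0 -> step gives (0,0)='0' but target has '1' -> reject
  (1,2)=1 (1,3)=0 (4,0)=0 (4,1)=1 -> step gives (1,0)='0' but target has '1' -> reject
  (1,2)=1 (1,3)=0 (4,0)=1 (4,1)=0 -> step gives (0,2)='1' but target has '0' -> reject
  (1,2)=1 (1,3)=0 (4,0)=1 (4,1)=1 -> step gives (0,0)='0' but target has '1' -> reject
  (1,2)=1 (1,3)=1 (4,0)=0 (4,1)=0 -> step reproduces the target at every cell -> ACCEPT
  (1,2)=1 (1,3)=1 (4,0)=0 (4,1)=1 -> step gives (0,0)='0' but target has '1' -> reject
  (1,2)=1 (1,3)=1 (4,0)=1 (4,1)=0 -> step gives (0,0)='0' but target has '1' -> reject
  (1,2)=1 (1,3)=1 (4,0)=1 (4,1)=1 -> step gives (0,0)='0' but target has '1' -> reject
Unique solution: (1,2)=live, (1,3)=live, (4,0)=dead, (4,1)=dead.
Check: live-neighbor counts of every cell in the completed generation 0:
3242
3231
2232
0000
1110
Applying B3/S23 to generation 0 with these counts gives:
1100
1110
0010
0000
0000
which matches the target exactly.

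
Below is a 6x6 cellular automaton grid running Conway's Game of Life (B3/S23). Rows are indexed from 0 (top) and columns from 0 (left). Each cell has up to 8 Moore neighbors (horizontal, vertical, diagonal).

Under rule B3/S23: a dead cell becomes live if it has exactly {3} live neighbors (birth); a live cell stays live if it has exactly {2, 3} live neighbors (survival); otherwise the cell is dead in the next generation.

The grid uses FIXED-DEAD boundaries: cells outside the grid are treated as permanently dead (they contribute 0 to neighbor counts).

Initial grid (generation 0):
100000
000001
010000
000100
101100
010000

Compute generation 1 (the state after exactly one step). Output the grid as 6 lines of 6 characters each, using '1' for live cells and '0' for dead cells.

Answer: 000000
000000
000000
010100
011100
011000

Derivation:
Simulating step by step:
Generation 0 (given above): 8 live cells
Generation 1: 7 live cells
(generation 1 grid is the final answer)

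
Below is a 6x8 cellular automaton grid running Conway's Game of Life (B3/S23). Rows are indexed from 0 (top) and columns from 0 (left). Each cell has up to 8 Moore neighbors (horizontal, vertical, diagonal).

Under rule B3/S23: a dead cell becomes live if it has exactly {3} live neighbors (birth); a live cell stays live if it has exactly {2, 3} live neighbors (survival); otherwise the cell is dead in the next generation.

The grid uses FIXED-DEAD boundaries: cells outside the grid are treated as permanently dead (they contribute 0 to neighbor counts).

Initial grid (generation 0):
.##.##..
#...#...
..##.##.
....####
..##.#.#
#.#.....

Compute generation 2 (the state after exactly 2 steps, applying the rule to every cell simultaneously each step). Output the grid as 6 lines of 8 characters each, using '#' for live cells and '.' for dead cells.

Answer: ....##..
..##.##.
......##
...##..#
.#.##.#.
.#.##...

Derivation:
Simulating step by step:
Generation 0 (given above): 20 live cells
Generation 1: 16 live cells
.#.###..
......#.
...#...#
.......#
.###.#.#
.###....
Generation 2: 18 live cells
(generation 2 grid is the final answer)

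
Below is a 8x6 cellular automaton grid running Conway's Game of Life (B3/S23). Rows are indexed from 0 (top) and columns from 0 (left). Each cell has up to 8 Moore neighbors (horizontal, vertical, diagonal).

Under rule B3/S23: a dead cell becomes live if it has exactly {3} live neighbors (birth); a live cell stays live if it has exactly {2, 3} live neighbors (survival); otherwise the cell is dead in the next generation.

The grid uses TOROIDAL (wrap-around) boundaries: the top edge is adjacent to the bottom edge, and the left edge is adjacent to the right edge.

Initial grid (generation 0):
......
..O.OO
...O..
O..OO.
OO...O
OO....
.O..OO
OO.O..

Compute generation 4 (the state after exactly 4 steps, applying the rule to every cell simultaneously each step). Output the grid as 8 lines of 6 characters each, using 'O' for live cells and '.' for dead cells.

Simulating step by step:
Generation 0 (given above): 18 live cells
Generation 1: 25 live cells
OOOOOO
...OO.
..O...
OOOOO.
..O.O.
..O.O.
....OO
OOO.OO
Generation 2: 7 live cells
......
O.....
.....O
....OO
....O.
....O.
..O...
......
Generation 3: 8 live cells
......
......
O...OO
....OO
...OO.
...O..
......
......
Generation 4: 8 live cells
(generation 4 grid is the final answer)

Answer: ......
.....O
O...O.
O.....
...O.O
...OO.
......
......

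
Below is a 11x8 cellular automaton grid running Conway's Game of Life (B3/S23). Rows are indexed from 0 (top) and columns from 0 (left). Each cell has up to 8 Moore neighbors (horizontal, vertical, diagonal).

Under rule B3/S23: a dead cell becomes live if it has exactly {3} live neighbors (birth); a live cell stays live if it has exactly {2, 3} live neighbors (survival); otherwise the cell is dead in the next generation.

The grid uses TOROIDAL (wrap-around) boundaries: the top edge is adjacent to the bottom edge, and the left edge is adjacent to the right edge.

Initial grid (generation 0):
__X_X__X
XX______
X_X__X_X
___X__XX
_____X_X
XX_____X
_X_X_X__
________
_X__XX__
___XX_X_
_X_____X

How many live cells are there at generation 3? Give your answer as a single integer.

Answer: 26

Derivation:
Simulating step by step:
Generation 0 (given above): 28 live cells
Generation 1: 30 live cells
__X____X
__XX__X_
__X_____
____XX__
________
_XX_X__X
_XX_____
__X__X__
___XXX__
X_XXX_X_
X_X_XXXX
Generation 2: 27 live cells
X_X_X___
_XXX____
__X_XX__
________
___XXX__
XXXX____
X_______
_XX__X__
_X____X_
X_X_____
X_X_X___
Generation 3: 26 live cells
X___X___
_____X__
_XX_X___
________
_X_XX___
XXXX____
X__X____
XXX_____
X_______
X_XX___X
X_X____X
Population at generation 3: 26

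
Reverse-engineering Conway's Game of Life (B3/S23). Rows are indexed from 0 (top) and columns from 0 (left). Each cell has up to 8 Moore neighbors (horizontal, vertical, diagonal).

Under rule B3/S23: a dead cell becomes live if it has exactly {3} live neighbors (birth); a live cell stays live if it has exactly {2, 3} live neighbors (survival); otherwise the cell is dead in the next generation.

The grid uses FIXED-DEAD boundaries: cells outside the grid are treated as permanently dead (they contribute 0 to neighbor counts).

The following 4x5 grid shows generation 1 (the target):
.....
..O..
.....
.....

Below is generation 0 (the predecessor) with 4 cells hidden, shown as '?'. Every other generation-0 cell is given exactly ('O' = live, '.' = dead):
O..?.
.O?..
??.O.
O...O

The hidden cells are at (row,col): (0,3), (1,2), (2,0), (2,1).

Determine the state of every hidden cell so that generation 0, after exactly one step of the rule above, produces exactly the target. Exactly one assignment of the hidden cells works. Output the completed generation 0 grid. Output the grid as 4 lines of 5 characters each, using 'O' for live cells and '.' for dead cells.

Answer: O..O.
.O...
...O.
O...O

Derivation:
Hidden generation-0 cells (in order): (0,3), (1,2), (2,0), (2,1).
A hidden cell only influences target cells in its own 3x3 neighborhood. Try each of the 2^4 = 16 assignments, step the completed generation 0 forward once under B3/S23, and compare with the target:
  (0,3)=. (1,2)=. (2,0)=. (2,1)=. -> step gives (1,2)='.' but target has 'O' -> reject
  (0,3)=. (1,2)=. (2,0)=. (2,1)=O -> step gives (1,0)='O' but target has '.' -> reject
  (0,3)=. (1,2)=. (2,0)=O (2,1)=. -> step gives (1,0)='O' but target has '.' -> reject
  (0,3)=. (1,2)=. (2,0)=O (2,1)=O -> step gives (1,1)='O' but target has '.' -> reject
  (0,3)=. (1,2)=O (2,0)=. (2,1)=. -> step gives (0,1)='O' but target has '.' -> reject
  (0,3)=. (1,2)=O (2,0)=. (2,1)=O -> step gives (0,1)='O' but target has '.' -> reject
  (0,3)=. (1,2)=O (2,0)=O (2,1)=. -> step gives (0,1)='O' but target has '.' -> reject
  (0,3)=. (1,2)=O (2,0)=O (2,1)=O -> step gives (0,1)='O' but target has '.' -> reject
  (0,3)=O (1,2)=. (2,0)=. (2,1)=. -> step reproduces the target at every cell -> ACCEPT
  (0,3)=O (1,2)=. (2,0)=. (2,1)=O -> step gives (1,0)='O' but target has '.' -> reject
  (0,3)=O (1,2)=. (2,0)=O (2,1)=. -> step gives (1,0)='O' but target has '.' -> reject
  (0,3)=O (1,2)=. (2,0)=O (2,1)=O -> step gives (1,1)='O' but target has '.' -> reject
  (0,3)=O (1,2)=O (2,0)=. (2,1)=. -> step gives (0,1)='O' but target has '.' -> reject
  (0,3)=O (1,2)=O (2,0)=. (2,1)=O -> step gives (0,1)='O' but target has '.' -> reject
  (0,3)=O (1,2)=O (2,0)=O (2,1)=. -> step gives (0,1)='O' but target has '.' -> reject
  (0,3)=O (1,2)=O (2,0)=O (2,1)=O -> step gives (0,1)='O' but target has '.' -> reject
Unique solution: (0,3)=live, (1,2)=dead, (2,0)=dead, (2,1)=dead.
Check: live-neighbor counts of every cell in the completed generation 0:
12201
21322
22212
01121
Applying B3/S23 to generation 0 with these counts gives:
.....
..O..
.....
.....
which matches the target exactly.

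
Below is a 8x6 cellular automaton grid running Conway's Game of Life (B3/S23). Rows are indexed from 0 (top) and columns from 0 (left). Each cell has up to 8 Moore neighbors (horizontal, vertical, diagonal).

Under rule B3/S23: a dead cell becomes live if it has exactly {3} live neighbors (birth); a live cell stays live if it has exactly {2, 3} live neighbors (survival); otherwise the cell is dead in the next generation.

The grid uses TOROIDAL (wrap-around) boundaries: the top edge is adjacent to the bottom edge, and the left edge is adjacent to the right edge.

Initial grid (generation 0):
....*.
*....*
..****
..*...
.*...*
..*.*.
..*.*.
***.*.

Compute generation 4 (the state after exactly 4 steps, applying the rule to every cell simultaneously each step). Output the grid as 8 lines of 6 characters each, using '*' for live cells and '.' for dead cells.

Answer: ......
......
......
......
.....*
.....*
......
......

Derivation:
Simulating step by step:
Generation 0 (given above): 18 live cells
Generation 1: 25 live cells
...**.
*.....
******
***..*
.***..
.**.**
..*.*.
.**.*.
Generation 2: 17 live cells
.*****
*.....
...**.
......
......
*...**
*...*.
.**.**
Generation 3: 5 live cells
......
**....
......
......
.....*
*...*.
......
......
Generation 4: 2 live cells
(generation 4 grid is the final answer)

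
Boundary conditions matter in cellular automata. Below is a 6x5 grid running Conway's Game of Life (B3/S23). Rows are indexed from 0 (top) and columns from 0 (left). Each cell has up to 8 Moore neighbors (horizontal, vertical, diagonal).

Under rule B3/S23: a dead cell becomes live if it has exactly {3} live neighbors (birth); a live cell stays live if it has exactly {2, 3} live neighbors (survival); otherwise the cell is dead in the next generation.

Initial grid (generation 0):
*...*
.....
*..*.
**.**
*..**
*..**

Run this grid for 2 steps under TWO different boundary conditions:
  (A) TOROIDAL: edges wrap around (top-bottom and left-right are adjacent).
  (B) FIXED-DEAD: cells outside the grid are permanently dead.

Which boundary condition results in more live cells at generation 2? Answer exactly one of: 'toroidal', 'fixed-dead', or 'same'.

Answer: toroidal

Derivation:
Under TOROIDAL boundary, generation 2:
**..*
*..*.
*.*.*
**...
.....
.....
Population = 10

Under FIXED-DEAD boundary, generation 2:
.....
.***.
*.**.
...*.
**...
.....
Population = 9

Comparison: toroidal=10, fixed-dead=9 -> toroidal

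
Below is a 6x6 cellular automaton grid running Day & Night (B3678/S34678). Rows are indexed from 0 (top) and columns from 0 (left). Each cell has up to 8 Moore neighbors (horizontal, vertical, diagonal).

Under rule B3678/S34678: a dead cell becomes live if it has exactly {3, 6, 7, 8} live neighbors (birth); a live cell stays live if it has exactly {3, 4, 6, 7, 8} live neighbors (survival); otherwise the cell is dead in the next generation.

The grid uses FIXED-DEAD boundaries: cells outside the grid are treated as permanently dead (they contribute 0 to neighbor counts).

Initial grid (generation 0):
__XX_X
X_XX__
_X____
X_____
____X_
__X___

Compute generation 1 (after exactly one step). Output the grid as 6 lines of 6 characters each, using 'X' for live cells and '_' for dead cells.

Simulating step by step:
Generation 0 (given above): 10 live cells
Generation 1: 10 live cells
(generation 1 grid is the final answer)

Answer: _XXXX_
__XXX_
XXX___
______
______
______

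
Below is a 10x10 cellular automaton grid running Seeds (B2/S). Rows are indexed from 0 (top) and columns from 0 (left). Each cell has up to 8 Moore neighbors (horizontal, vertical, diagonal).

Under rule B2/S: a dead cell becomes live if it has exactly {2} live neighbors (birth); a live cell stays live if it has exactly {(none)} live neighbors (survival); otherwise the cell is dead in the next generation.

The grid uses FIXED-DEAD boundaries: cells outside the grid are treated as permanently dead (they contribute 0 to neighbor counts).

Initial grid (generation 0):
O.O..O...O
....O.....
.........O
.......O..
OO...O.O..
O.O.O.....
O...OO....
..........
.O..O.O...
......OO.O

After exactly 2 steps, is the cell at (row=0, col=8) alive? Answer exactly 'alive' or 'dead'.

Answer: alive

Derivation:
Simulating step by step:
Generation 0 (given above): 23 live cells
Generation 1: 21 live cells
.O.OO.....
.O.O.O..OO
........O.
OO........
..OOO...O.
..........
..........
OO.O..O...
........O.
........O.
Generation 2: 26 live cells
O....O..OO
O......O..
....O..O..
....O..OOO
O.........
..O.O.....
OOO.......
..O....O..
OOO......O
.......O.O

Cell (0,8) at generation 2: 1 -> alive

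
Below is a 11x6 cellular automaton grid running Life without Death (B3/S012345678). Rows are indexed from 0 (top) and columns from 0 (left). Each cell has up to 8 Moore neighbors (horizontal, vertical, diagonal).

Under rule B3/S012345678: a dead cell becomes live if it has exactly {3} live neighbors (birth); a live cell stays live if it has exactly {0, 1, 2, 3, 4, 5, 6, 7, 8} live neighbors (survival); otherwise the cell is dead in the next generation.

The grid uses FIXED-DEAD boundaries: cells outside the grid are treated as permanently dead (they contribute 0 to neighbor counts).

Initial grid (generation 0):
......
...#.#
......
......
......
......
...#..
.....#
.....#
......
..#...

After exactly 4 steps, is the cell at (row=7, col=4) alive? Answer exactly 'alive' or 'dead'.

Simulating step by step:
Generation 0 (given above): 6 live cells
Generation 1: 7 live cells
......
...#.#
......
......
......
......
...#..
....##
.....#
......
..#...
Generation 2: 9 live cells
......
...#.#
......
......
......
......
...##.
....##
....##
......
..#...
Generation 3: 10 live cells
......
...#.#
......
......
......
......
...###
....##
....##
......
..#...
Generation 4: 11 live cells
......
...#.#
......
......
......
....#.
...###
....##
....##
......
..#...

Cell (7,4) at generation 4: 1 -> alive

Answer: alive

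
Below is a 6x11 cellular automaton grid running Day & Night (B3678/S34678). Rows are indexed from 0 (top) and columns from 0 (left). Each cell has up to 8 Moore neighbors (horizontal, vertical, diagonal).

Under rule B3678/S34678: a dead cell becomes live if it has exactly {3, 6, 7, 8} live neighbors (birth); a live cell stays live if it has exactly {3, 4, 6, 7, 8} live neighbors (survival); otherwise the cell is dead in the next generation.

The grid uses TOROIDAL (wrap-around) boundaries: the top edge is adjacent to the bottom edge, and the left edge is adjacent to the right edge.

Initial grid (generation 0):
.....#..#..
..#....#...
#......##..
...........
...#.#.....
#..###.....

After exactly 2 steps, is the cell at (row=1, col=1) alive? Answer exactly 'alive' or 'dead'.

Simulating step by step:
Generation 0 (given above): 13 live cells
Generation 1: 6 live cells
...#..#....
......##...
...........
...........
...........
.....##....
Generation 2: 1 live cells
......#....
...........
...........
...........
...........
...........

Cell (1,1) at generation 2: 0 -> dead

Answer: dead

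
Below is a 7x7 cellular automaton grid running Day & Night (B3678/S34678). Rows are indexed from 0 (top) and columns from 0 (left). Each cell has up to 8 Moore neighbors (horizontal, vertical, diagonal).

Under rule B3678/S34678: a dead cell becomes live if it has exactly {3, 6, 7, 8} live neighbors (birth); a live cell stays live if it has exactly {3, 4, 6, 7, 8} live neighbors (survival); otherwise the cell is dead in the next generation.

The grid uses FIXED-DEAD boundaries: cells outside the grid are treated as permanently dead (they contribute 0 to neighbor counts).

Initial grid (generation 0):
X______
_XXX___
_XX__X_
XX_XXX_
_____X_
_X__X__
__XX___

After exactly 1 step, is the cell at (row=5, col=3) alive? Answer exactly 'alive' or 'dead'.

Simulating step by step:
Generation 0 (given above): 17 live cells
Generation 1: 17 live cells
_XX____
XXX____
__X____
_X__XXX
XXXX_X_
__XX___
_______

Cell (5,3) at generation 1: 1 -> alive

Answer: alive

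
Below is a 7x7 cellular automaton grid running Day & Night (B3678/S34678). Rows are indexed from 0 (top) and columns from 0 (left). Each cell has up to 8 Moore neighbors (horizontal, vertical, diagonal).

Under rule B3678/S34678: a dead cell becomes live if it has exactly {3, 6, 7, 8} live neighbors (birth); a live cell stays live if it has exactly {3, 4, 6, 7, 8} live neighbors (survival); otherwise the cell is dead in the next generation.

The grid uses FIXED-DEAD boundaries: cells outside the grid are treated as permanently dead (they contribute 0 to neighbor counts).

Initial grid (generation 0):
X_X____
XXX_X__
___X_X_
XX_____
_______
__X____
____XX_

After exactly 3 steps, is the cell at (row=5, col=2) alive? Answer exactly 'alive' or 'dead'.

Answer: dead

Derivation:
Simulating step by step:
Generation 0 (given above): 13 live cells
Generation 1: 5 live cells
___X___
_XX____
____X__
_______
_X_____
_______
_______
Generation 2: 2 live cells
__X____
___X___
_______
_______
_______
_______
_______
Generation 3: 0 live cells
_______
_______
_______
_______
_______
_______
_______

Cell (5,2) at generation 3: 0 -> dead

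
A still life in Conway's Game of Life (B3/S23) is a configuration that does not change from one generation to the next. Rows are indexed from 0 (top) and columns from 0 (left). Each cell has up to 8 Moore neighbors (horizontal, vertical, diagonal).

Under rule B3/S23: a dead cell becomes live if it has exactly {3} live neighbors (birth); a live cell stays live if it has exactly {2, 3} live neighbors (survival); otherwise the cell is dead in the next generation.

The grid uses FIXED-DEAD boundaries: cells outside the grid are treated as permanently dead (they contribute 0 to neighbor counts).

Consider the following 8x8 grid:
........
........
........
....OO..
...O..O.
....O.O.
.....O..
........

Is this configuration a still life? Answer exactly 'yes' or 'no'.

Answer: yes

Derivation:
Compute generation 1 and compare to generation 0 (given above):
Generation 1:
........
........
........
....OO..
...O..O.
....O.O.
.....O..
........
The grids are IDENTICAL -> still life.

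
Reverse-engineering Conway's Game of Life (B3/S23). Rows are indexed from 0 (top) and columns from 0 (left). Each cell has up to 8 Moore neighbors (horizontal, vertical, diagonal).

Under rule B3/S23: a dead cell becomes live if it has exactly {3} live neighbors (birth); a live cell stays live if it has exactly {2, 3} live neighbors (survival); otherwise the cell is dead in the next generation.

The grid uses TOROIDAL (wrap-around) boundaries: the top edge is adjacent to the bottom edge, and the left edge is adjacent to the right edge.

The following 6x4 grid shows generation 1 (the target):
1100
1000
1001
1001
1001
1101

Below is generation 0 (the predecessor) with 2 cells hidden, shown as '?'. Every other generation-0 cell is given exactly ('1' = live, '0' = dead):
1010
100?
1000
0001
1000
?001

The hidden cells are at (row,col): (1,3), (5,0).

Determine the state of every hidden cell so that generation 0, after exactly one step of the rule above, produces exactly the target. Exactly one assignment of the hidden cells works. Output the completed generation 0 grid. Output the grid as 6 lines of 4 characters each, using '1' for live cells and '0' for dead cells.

Answer: 1010
1000
1000
0001
1000
0001

Derivation:
Hidden generation-0 cells (in order): (1,3), (5,0).
A hidden cell only influences target cells in its own 3x3 neighborhood. Try each of the 2^2 = 4 assignments, step the completed generation 0 forward once under B3/S23, and compare with the target:
  (1,3)=0 (5,0)=0 -> step reproduces the target at every cell -> ACCEPT
  (1,3)=0 (5,0)=1 -> step gives (0,1)='0' but target has '1' -> reject
  (1,3)=1 (5,0)=0 -> step gives (0,2)='1' but target has '0' -> reject
  (1,3)=1 (5,0)=1 -> step gives (0,0)='0' but target has '1' -> reject
Unique solution: (1,3)=dead, (5,0)=dead.
Check: live-neighbor counts of every cell in the completed generation 0:
2314
2414
2213
3212
2123
3323
Applying B3/S23 to generation 0 with these counts gives:
1100
1000
1001
1001
1001
1101
which matches the target exactly.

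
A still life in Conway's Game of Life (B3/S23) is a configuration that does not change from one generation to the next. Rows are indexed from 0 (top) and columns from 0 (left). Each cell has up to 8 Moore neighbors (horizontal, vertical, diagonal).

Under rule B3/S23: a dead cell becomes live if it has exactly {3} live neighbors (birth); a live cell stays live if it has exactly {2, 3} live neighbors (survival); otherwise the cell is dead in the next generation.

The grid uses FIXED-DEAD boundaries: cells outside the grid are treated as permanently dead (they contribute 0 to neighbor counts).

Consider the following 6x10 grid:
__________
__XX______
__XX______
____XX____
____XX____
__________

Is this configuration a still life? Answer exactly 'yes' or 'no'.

Answer: no

Derivation:
Compute generation 1 and compare to generation 0 (given above):
Generation 1:
__________
__XX______
__X_______
_____X____
____XX____
__________
Cell (2,3) differs: gen0=1 vs gen1=0 -> NOT a still life.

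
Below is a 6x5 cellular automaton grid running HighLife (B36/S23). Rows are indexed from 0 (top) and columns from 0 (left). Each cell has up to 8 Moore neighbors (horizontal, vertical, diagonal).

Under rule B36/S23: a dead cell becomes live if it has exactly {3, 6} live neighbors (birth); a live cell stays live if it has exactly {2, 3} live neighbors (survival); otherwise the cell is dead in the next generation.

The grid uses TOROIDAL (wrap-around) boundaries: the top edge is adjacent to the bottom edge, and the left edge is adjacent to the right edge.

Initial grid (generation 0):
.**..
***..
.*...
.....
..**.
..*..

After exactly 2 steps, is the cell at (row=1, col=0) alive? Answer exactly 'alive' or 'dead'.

Simulating step by step:
Generation 0 (given above): 9 live cells
Generation 1: 9 live cells
*..*.
*....
***..
..*..
..**.
.....
Generation 2: 10 live cells
....*
*.*..
*.*..
.....
..**.
..***

Cell (1,0) at generation 2: 1 -> alive

Answer: alive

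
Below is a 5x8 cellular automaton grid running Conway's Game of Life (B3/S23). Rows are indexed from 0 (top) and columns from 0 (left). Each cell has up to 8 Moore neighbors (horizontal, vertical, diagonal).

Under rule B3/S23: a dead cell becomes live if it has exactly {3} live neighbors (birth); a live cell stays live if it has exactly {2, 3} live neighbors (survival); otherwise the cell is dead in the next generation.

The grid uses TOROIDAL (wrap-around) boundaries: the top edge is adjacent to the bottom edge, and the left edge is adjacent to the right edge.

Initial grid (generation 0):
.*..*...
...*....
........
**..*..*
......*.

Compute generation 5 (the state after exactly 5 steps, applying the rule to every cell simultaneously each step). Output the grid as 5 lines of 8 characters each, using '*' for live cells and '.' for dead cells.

Answer: *.....**
*.....**
........
........
........

Derivation:
Simulating step by step:
Generation 0 (given above): 8 live cells
Generation 1: 6 live cells
........
........
*.......
*......*
.*...*.*
Generation 2: 7 live cells
........
........
*......*
.*....**
......**
Generation 3: 6 live cells
........
........
*.....**
........
*.....**
Generation 4: 4 live cells
.......*
.......*
.......*
........
.......*
Generation 5: 6 live cells
(generation 5 grid is the final answer)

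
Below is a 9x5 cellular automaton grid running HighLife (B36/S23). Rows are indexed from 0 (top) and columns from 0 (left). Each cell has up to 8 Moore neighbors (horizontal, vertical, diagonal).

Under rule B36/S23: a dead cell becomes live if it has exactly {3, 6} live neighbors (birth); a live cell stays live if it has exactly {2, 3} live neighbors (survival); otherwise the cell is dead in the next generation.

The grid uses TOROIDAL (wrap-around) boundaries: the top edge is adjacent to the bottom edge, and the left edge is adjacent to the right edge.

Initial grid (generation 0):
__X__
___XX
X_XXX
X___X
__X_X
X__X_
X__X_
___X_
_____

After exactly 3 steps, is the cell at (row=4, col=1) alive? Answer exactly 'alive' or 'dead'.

Answer: alive

Derivation:
Simulating step by step:
Generation 0 (given above): 16 live cells
Generation 1: 15 live cells
___X_
XX___
_XX__
__XX_
_X___
XXXX_
__XX_
____X
_____
Generation 2: 13 live cells
_____
XX___
X__X_
___X_
X_X_X
X__XX
X____
___X_
_____
Generation 3: 16 live cells
_____
XX__X
XXX__
XXXX_
XXX__
___X_
X__X_
_____
_____

Cell (4,1) at generation 3: 1 -> alive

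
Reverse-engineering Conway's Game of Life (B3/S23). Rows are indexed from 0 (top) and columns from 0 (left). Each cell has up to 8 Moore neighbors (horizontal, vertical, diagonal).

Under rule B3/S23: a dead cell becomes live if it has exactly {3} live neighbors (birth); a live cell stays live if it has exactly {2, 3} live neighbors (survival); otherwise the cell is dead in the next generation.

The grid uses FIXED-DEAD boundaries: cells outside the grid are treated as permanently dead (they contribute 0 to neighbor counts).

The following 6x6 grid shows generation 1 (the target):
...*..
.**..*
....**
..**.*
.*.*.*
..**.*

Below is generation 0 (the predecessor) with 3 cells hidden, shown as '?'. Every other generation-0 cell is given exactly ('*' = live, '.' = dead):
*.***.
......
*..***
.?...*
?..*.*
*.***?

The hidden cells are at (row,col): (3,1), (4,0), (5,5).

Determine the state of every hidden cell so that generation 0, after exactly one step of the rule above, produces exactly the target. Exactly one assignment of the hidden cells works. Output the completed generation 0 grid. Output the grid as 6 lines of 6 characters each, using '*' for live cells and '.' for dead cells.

Answer: *.***.
......
*..***
.*...*
...*.*
*.****

Derivation:
Hidden generation-0 cells (in order): (3,1), (4,0), (5,5).
A hidden cell only influences target cells in its own 3x3 neighborhood. Try each of the 2^3 = 8 assignments, step the completed generation 0 forward once under B3/S23, and compare with the target:
  (3,1)=. (4,0)=. (5,5)=. -> step gives (3,2)='.' but target has '*' -> reject
  (3,1)=. (4,0)=. (5,5)=* -> step gives (3,2)='.' but target has '*' -> reject
  (3,1)=. (4,0)=* (5,5)=. -> step gives (3,2)='.' but target has '*' -> reject
  (3,1)=. (4,0)=* (5,5)=* -> step gives (3,2)='.' but target has '*' -> reject
  (3,1)=* (4,0)=. (5,5)=. -> step gives (5,4)='*' but target has '.' -> reject
  (3,1)=* (4,0)=. (5,5)=* -> step reproduces the target at every cell -> ACCEPT
  (3,1)=* (4,0)=* (5,5)=. -> step gives (3,0)='*' but target has '.' -> reject
  (3,1)=* (4,0)=* (5,5)=* -> step gives (3,0)='*' but target has '.' -> reject
Unique solution: (3,1)=live, (4,0)=dead, (5,5)=live.
Check: live-neighbor counts of every cell in the completed generation 0:
021211
233553
122132
213363
234363
022342
Applying B3/S23 to generation 0 with these counts gives:
...*..
.**..*
....**
..**.*
.*.*.*
..**.*
which matches the target exactly.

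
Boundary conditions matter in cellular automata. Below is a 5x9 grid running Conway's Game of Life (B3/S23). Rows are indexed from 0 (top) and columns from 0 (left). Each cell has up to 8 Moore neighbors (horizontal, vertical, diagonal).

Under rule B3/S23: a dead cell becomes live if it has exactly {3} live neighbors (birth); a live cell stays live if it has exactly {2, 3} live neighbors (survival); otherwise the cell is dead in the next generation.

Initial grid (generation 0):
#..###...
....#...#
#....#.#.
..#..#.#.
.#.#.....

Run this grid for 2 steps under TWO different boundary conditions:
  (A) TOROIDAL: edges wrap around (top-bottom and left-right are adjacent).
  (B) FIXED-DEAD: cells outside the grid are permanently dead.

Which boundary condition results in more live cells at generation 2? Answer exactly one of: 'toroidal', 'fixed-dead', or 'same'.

Under TOROIDAL boundary, generation 2:
#..#.#.##
####..###
.##.####.
###....#.
.....##..
Population = 24

Under FIXED-DEAD boundary, generation 2:
...###...
...#..##.
..#.####.
.##.##...
.###.....
Population = 18

Comparison: toroidal=24, fixed-dead=18 -> toroidal

Answer: toroidal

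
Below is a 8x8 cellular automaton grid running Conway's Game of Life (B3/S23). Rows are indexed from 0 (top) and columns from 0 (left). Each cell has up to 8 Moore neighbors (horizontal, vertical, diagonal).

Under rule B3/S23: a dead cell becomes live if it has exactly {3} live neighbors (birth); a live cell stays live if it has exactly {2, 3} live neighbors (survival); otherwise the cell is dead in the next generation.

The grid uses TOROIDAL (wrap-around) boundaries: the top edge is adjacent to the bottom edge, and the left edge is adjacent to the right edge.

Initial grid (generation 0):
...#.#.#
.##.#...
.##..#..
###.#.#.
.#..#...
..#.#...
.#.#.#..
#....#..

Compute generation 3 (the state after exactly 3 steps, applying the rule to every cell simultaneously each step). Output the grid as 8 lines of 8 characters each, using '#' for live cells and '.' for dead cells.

Answer: #......#
###.....
#####..#
.#####..
...###..
##..###.
##..##..
#...##.#

Derivation:
Simulating step by step:
Generation 0 (given above): 23 live cells
Generation 1: 28 live cells
####.##.
##..###.
....##..
#...#...
#...#...
.##.##..
.###.#..
#.#..#..
Generation 2: 19 live cells
...#....
#.......
##.#..##
...##...
#...#...
#....#..
#....##.
#....#.#
Generation 3: 32 live cells
(generation 3 grid is the final answer)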